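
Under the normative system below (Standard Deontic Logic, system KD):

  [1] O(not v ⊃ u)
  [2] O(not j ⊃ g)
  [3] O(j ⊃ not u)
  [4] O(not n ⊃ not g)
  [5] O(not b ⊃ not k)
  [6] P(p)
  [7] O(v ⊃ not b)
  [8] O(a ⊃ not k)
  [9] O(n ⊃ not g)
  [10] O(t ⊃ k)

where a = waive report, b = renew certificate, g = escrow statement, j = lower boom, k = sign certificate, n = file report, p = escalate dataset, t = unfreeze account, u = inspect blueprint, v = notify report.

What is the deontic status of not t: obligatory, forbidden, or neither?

Obligatory

By case analysis on n: premise 9 gives O(n ⊃ not g) and premise 4 gives O(not n ⊃ not g), so O(not g) either way.
Premise 2, O(not j ⊃ g), contraposes to O(not g ⊃ j); with O(not g) we get O(j).
Applying K to premise 3 (O(j ⊃ not u)) and O(j) yields O(not u).
The contrapositive of premise 1 (O(not v ⊃ u)) is O(not u ⊃ v), and O(not u) is already established, so O(v).
With premise 7, O(v ⊃ not b), the K-axiom yields O(not b).
With premise 5, O(not b ⊃ not k), the K-axiom yields O(not k).
Premise 10, O(t ⊃ k), contraposes to O(not k ⊃ not t); with O(not k) we get O(not t).
Premises 6, 8 do not contribute to this derivation.
Hence not t is obligatory.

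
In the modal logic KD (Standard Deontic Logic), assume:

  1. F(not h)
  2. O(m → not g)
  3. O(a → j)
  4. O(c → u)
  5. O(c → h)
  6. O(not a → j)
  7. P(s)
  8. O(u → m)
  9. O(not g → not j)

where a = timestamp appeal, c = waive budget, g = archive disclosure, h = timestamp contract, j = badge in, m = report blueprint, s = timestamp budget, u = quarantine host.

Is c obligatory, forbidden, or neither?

By case analysis on not a: premise 6 gives O(not a → j) and premise 3 gives O(a → j), so O(j) either way.
The contrapositive of premise 9 (O(not g → not j)) is O(j → g), and O(j) is already established, so O(g).
The contrapositive of premise 2 (O(m → not g)) is O(g → not m), and O(g) is already established, so O(not m).
Premise 8, O(u → m), contraposes to O(not m → not u); with O(not m) we get O(not u).
The contrapositive of premise 4 (O(c → u)) is O(not u → not c), and O(not u) is already established, so O(not c).
Premises 1, 5, 7 do not contribute to this derivation.
Thus O(not c), which is F(c): c is forbidden.

Forbidden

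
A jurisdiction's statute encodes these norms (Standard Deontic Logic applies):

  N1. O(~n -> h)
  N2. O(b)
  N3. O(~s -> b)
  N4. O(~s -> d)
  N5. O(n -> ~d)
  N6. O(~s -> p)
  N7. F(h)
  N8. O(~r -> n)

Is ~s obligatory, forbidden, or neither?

Forbidden

Premise 7, F(h), is equivalent to O(~h).
Premise 1, O(~n -> h), contraposes to O(~h -> n); with O(~h) we get O(n).
From O(n) and premise 5, O(n -> ~d), we obtain O(~d).
Premise 4 is O(~s -> d); contrapositively O(~d -> s). Since O(~d) holds, K gives O(s).
Premises 2, 3, 6, 8 do not contribute to this derivation.
Thus O(s), which is F(~s): ~s is forbidden.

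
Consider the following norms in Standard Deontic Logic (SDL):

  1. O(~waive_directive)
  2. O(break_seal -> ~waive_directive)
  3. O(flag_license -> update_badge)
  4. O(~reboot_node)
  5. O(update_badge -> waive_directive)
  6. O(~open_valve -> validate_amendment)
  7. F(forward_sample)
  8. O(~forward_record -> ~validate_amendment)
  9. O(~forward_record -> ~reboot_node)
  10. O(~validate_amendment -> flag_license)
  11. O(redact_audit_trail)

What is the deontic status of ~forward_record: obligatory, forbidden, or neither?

Premise 1 states O(~waive_directive) outright.
Premise 5, O(update_badge -> waive_directive), contraposes to O(~waive_directive -> ~update_badge); with O(~waive_directive) we get O(~update_badge).
Premise 3, O(flag_license -> update_badge), contraposes to O(~update_badge -> ~flag_license); with O(~update_badge) we get O(~flag_license).
The contrapositive of premise 10 (O(~validate_amendment -> flag_license)) is O(~flag_license -> validate_amendment), and O(~flag_license) is already established, so O(validate_amendment).
Premise 8 is O(~forward_record -> ~validate_amendment); contrapositively O(validate_amendment -> forward_record). Since O(validate_amendment) holds, K gives O(forward_record).
Premises 2, 4, 6, 7, 9, 11 do not contribute to this derivation.
Thus O(forward_record), which is F(~forward_record): ~forward_record is forbidden.

Forbidden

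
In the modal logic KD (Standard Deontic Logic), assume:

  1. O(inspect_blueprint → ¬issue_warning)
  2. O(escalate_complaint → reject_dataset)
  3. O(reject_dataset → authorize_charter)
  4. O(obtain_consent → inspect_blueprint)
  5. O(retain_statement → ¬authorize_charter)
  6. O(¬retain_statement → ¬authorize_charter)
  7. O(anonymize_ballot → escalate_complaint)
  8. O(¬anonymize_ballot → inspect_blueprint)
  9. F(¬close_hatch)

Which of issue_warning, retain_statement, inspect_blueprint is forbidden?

Premises 6 and 5 are O(¬retain_statement → ¬authorize_charter) and O(retain_statement → ¬authorize_charter); every ideal world satisfies ¬retain_statement or retain_statement, so in either case ¬authorize_charter holds — hence O(¬authorize_charter).
Premise 3, O(reject_dataset → authorize_charter), contraposes to O(¬authorize_charter → ¬reject_dataset); with O(¬authorize_charter) we get O(¬reject_dataset).
The contrapositive of premise 2 (O(escalate_complaint → reject_dataset)) is O(¬reject_dataset → ¬escalate_complaint), and O(¬reject_dataset) is already established, so O(¬escalate_complaint).
Premise 7 is O(anonymize_ballot → escalate_complaint); contrapositively O(¬escalate_complaint → ¬anonymize_ballot). Since O(¬escalate_complaint) holds, K gives O(¬anonymize_ballot).
With premise 8, O(¬anonymize_ballot → inspect_blueprint), the K-axiom yields O(inspect_blueprint).
From O(inspect_blueprint) and premise 1, O(inspect_blueprint → ¬issue_warning), we obtain O(¬issue_warning).
So O(¬issue_warning) holds, i.e. issue_warning is forbidden. None of the other listed options is forbidden under the premises.

issue_warning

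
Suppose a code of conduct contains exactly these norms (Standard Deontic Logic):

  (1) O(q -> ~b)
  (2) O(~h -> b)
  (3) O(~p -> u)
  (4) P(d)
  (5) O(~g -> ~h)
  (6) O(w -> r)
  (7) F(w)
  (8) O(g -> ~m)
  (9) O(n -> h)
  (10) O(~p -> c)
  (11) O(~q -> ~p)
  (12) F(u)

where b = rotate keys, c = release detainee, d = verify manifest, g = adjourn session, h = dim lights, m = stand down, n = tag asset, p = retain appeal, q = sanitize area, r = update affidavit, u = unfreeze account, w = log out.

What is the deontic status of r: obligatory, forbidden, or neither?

Neither

Premise 6 is O(w -> r), but O(w) is not derivable from the premises, so it does not yield O(r).
No premise or chain of K-axiom applications forces O(r), and none forces O(~r). So r is neither obligatory nor forbidden under these norms.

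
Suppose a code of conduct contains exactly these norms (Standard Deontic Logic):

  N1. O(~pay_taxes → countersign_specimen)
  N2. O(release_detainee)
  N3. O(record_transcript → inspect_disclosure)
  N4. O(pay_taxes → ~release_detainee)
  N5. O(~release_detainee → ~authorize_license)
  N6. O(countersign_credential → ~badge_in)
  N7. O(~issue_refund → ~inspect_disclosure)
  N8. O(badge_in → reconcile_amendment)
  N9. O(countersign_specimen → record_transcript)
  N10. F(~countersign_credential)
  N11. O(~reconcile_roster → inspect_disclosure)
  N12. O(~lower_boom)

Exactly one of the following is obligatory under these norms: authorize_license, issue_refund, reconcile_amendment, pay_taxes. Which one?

issue_refund

Premise 2 gives O(release_detainee).
Premise 4, O(pay_taxes → ~release_detainee), contraposes to O(release_detainee → ~pay_taxes); with O(release_detainee) we get O(~pay_taxes).
From O(~pay_taxes) and premise 1, O(~pay_taxes → countersign_specimen), we obtain O(countersign_specimen).
Applying K to premise 9 (O(countersign_specimen → record_transcript)) and O(countersign_specimen) yields O(record_transcript).
With premise 3, O(record_transcript → inspect_disclosure), the K-axiom yields O(inspect_disclosure).
The contrapositive of premise 7 (O(~issue_refund → ~inspect_disclosure)) is O(inspect_disclosure → issue_refund), and O(inspect_disclosure) is already established, so O(issue_refund).
So O(issue_refund) holds — issue_refund is obligatory. None of the other listed options is made obligatory by any chain of premises.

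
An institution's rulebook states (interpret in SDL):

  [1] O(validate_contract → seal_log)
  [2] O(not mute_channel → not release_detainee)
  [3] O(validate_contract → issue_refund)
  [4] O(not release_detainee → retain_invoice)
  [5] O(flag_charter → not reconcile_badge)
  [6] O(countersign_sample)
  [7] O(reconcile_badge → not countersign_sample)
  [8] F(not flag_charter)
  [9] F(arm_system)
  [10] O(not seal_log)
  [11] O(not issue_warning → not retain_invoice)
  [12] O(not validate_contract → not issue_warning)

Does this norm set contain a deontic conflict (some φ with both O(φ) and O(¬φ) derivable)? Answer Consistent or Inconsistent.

Premise 7 is O(reconcile_badge → not countersign_sample), but O(reconcile_badge) is not derivable from the premises, so it does not yield O(not countersign_sample).
So O(not countersign_sample) is not derivable, and the apparent clash with O(countersign_sample) does not arise.
A world satisfying every obligation exists (e.g. arm_system=false, countersign_sample=true, flag_charter=true, issue_refund=false, issue_warning=false, mute_channel=true, reconcile_badge=false, release_detainee=true, retain_invoice=false, seal_log=false, validate_contract=false); no atom is both obligatory and forbidden, so the set is consistent.

Consistent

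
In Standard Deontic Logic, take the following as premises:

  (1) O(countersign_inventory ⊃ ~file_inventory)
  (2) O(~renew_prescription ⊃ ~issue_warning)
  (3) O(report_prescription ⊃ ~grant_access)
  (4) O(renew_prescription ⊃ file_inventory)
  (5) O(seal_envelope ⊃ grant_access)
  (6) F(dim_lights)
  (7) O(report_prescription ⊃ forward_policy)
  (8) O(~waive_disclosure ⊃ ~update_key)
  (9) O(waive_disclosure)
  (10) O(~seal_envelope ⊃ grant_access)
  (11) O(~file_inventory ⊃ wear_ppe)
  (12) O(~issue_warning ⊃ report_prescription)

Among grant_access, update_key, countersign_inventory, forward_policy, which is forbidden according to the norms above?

Premises 10 and 5 cover both cases: O(~seal_envelope ⊃ grant_access) and O(seal_envelope ⊃ grant_access). Since ~seal_envelope ∨ seal_envelope is a tautology, O(grant_access) follows.
The contrapositive of premise 3 (O(report_prescription ⊃ ~grant_access)) is O(grant_access ⊃ ~report_prescription), and O(grant_access) is already established, so O(~report_prescription).
Premise 12, O(~issue_warning ⊃ report_prescription), contraposes to O(~report_prescription ⊃ issue_warning); with O(~report_prescription) we get O(issue_warning).
Premise 2 is O(~renew_prescription ⊃ ~issue_warning); contrapositively O(issue_warning ⊃ renew_prescription). Since O(issue_warning) holds, K gives O(renew_prescription).
From O(renew_prescription) and premise 4, O(renew_prescription ⊃ file_inventory), we obtain O(file_inventory).
Premise 1, O(countersign_inventory ⊃ ~file_inventory), contraposes to O(file_inventory ⊃ ~countersign_inventory); with O(file_inventory) we get O(~countersign_inventory).
So O(~countersign_inventory) holds, i.e. countersign_inventory is forbidden. None of the other listed options is forbidden under the premises.

countersign_inventory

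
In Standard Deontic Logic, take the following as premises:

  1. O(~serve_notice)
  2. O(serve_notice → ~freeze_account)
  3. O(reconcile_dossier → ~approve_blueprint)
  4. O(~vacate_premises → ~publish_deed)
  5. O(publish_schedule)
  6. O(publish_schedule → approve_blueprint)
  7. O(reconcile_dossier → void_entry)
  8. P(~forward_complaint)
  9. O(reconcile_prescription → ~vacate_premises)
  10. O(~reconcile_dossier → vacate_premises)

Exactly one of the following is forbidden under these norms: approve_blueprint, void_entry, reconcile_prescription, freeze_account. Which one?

reconcile_prescription

From premise 5 we have O(publish_schedule).
Premise 6 is O(publish_schedule → approve_blueprint); since O(publish_schedule), deontic closure gives O(approve_blueprint).
Premise 3, O(reconcile_dossier → ~approve_blueprint), contraposes to O(approve_blueprint → ~reconcile_dossier); with O(approve_blueprint) we get O(~reconcile_dossier).
With premise 10, O(~reconcile_dossier → vacate_premises), the K-axiom yields O(vacate_premises).
Premise 9, O(reconcile_prescription → ~vacate_premises), contraposes to O(vacate_premises → ~reconcile_prescription); with O(vacate_premises) we get O(~reconcile_prescription).
So O(~reconcile_prescription) holds, i.e. reconcile_prescription is forbidden. None of the other listed options is forbidden under the premises.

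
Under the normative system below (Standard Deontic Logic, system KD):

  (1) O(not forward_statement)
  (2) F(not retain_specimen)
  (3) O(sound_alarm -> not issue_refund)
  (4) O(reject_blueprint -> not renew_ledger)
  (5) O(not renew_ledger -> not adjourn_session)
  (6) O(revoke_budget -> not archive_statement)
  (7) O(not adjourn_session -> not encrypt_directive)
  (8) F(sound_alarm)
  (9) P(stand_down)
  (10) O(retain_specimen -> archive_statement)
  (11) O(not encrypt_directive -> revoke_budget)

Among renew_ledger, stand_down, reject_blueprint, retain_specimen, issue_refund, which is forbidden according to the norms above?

F(not retain_specimen) at premise 2 means O(retain_specimen).
Premise 10 is O(retain_specimen -> archive_statement); since O(retain_specimen), deontic closure gives O(archive_statement).
Premise 6, O(revoke_budget -> not archive_statement), contraposes to O(archive_statement -> not revoke_budget); with O(archive_statement) we get O(not revoke_budget).
Premise 11, O(not encrypt_directive -> revoke_budget), contraposes to O(not revoke_budget -> encrypt_directive); with O(not revoke_budget) we get O(encrypt_directive).
Premise 7, O(not adjourn_session -> not encrypt_directive), contraposes to O(encrypt_directive -> adjourn_session); with O(encrypt_directive) we get O(adjourn_session).
Premise 5 is O(not renew_ledger -> not adjourn_session); contrapositively O(adjourn_session -> renew_ledger). Since O(adjourn_session) holds, K gives O(renew_ledger).
Premise 4, O(reject_blueprint -> not renew_ledger), contraposes to O(renew_ledger -> not reject_blueprint); with O(renew_ledger) we get O(not reject_blueprint).
So O(not reject_blueprint) holds, i.e. reject_blueprint is forbidden. None of the other listed options is forbidden under the premises.

reject_blueprint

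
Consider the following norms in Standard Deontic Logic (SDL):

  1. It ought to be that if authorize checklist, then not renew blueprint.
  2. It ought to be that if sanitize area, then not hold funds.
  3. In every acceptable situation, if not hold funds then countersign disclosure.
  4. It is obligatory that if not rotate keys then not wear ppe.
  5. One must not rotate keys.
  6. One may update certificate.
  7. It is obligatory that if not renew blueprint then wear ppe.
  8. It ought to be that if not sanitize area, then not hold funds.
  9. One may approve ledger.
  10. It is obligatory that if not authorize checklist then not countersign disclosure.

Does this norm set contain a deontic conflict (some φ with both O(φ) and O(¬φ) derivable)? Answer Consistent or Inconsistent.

Premises 2 and 8 are O(sanitize_area → ¬hold_funds) and O(¬sanitize_area → ¬hold_funds); every ideal world satisfies sanitize_area or ¬sanitize_area, so in either case ¬hold_funds holds — hence O(¬hold_funds).
Premise 3 is O(¬hold_funds → countersign_disclosure); since O(¬hold_funds), deontic closure gives O(countersign_disclosure).
Premise 10 is O(¬authorize_checklist → ¬countersign_disclosure); contrapositively O(countersign_disclosure → authorize_checklist). Since O(countersign_disclosure) holds, K gives O(authorize_checklist).
With premise 1, O(authorize_checklist → ¬renew_blueprint), the K-axiom yields O(¬renew_blueprint).
From O(¬renew_blueprint) and premise 7, O(¬renew_blueprint → wear_ppe), we obtain O(wear_ppe).
Premise 4 is O(¬rotate_keys → ¬wear_ppe); contrapositively O(wear_ppe → rotate_keys). Since O(wear_ppe) holds, K gives O(rotate_keys).
However, F(rotate_keys) at premise 5 amounts to O(¬rotate_keys).
We now have both O(rotate_keys) and O(¬rotate_keys) — rotate_keys is simultaneously obligatory and forbidden, violating the D-axiom.

Inconsistent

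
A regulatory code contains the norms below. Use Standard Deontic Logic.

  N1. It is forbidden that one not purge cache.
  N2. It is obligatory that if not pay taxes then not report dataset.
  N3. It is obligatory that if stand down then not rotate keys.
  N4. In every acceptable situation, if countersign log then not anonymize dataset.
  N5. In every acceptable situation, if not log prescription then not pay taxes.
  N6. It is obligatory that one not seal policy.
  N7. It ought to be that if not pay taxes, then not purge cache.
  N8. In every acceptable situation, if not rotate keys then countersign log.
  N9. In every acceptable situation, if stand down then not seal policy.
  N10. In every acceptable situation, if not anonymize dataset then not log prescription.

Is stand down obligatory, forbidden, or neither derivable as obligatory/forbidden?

Forbidden

Premise 1 is F(¬purge_cache), i.e. O(purge_cache).
The contrapositive of premise 7 (O(¬pay_taxes → ¬purge_cache)) is O(purge_cache → pay_taxes), and O(purge_cache) is already established, so O(pay_taxes).
The contrapositive of premise 5 (O(¬log_prescription → ¬pay_taxes)) is O(pay_taxes → log_prescription), and O(pay_taxes) is already established, so O(log_prescription).
Premise 10 is O(¬anonymize_dataset → ¬log_prescription); contrapositively O(log_prescription → anonymize_dataset). Since O(log_prescription) holds, K gives O(anonymize_dataset).
Premise 4, O(countersign_log → ¬anonymize_dataset), contraposes to O(anonymize_dataset → ¬countersign_log); with O(anonymize_dataset) we get O(¬countersign_log).
Premise 8, O(¬rotate_keys → countersign_log), contraposes to O(¬countersign_log → rotate_keys); with O(¬countersign_log) we get O(rotate_keys).
Premise 3 is O(stand_down → ¬rotate_keys); contrapositively O(rotate_keys → ¬stand_down). Since O(rotate_keys) holds, K gives O(¬stand_down).
Premises 2, 6, 9 do not contribute to this derivation.
Thus O(¬stand_down), which is F(stand_down): stand_down is forbidden.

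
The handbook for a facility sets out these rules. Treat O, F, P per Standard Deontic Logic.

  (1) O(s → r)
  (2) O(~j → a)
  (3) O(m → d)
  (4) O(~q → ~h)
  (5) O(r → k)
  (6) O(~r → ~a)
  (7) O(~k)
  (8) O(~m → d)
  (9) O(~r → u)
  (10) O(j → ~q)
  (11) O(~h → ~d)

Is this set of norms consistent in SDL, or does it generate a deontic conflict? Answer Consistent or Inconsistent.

Inconsistent

Premises 3 and 8 are O(m → d) and O(~m → d); every ideal world satisfies m or ~m, so in either case d holds — hence O(d).
The contrapositive of premise 11 (O(~h → ~d)) is O(d → h), and O(d) is already established, so O(h).
The contrapositive of premise 4 (O(~q → ~h)) is O(h → q), and O(h) is already established, so O(q).
Premise 10, O(j → ~q), contraposes to O(q → ~j); with O(q) we get O(~j).
Premise 2 is O(~j → a); since O(~j), deontic closure gives O(a).
Premise 6 is O(~r → ~a); contrapositively O(a → r). Since O(a) holds, K gives O(r).
With premise 5, O(r → k), the K-axiom yields O(k).
Yet premise 7 states O(~k).
We now have both O(k) and O(~k) — k is simultaneously obligatory and forbidden, violating the D-axiom.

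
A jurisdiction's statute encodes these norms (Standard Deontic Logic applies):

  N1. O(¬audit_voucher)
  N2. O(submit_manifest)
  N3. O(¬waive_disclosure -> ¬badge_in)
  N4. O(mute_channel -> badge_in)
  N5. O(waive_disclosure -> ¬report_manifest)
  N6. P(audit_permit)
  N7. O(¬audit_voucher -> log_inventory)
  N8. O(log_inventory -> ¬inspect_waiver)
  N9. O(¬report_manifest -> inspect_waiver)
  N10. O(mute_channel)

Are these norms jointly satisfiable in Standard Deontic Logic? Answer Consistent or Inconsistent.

From premise 1 we have O(¬audit_voucher).
Premise 7 is O(¬audit_voucher -> log_inventory); since O(¬audit_voucher), deontic closure gives O(log_inventory).
With premise 8, O(log_inventory -> ¬inspect_waiver), the K-axiom yields O(¬inspect_waiver).
Premise 9, O(¬report_manifest -> inspect_waiver), contraposes to O(¬inspect_waiver -> report_manifest); with O(¬inspect_waiver) we get O(report_manifest).
Premise 5, O(waive_disclosure -> ¬report_manifest), contraposes to O(report_manifest -> ¬waive_disclosure); with O(report_manifest) we get O(¬waive_disclosure).
From O(¬waive_disclosure) and premise 3, O(¬waive_disclosure -> ¬badge_in), we obtain O(¬badge_in).
The contrapositive of premise 4 (O(mute_channel -> badge_in)) is O(¬badge_in -> ¬mute_channel), and O(¬badge_in) is already established, so O(¬mute_channel).
Yet premise 10 states O(mute_channel).
We now have both O(¬mute_channel) and O(mute_channel) — mute_channel is simultaneously obligatory and forbidden, violating the D-axiom.

Inconsistent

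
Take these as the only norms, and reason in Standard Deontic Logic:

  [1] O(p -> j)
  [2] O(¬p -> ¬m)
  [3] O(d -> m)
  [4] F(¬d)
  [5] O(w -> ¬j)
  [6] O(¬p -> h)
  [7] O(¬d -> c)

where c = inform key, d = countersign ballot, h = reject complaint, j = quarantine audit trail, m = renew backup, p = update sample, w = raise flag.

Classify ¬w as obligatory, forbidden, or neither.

Obligatory

F(¬d) at premise 4 means O(d).
Premise 3 is O(d -> m); since O(d), deontic closure gives O(m).
The contrapositive of premise 2 (O(¬p -> ¬m)) is O(m -> p), and O(m) is already established, so O(p).
Applying K to premise 1 (O(p -> j)) and O(p) yields O(j).
Premise 5 is O(w -> ¬j); contrapositively O(j -> ¬w). Since O(j) holds, K gives O(¬w).
Premises 6, 7 do not contribute to this derivation.
Hence ¬w is obligatory.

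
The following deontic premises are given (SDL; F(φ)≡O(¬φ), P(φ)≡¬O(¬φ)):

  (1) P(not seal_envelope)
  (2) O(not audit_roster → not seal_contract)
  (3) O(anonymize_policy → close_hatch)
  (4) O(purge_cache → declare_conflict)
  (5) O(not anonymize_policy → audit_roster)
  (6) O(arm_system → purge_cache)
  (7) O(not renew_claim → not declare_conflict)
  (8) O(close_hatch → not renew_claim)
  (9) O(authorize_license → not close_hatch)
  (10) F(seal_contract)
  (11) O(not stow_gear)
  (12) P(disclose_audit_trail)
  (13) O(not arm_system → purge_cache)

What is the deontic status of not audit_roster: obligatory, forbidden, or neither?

Forbidden

Premises 6 and 13 are O(arm_system → purge_cache) and O(not arm_system → purge_cache); every ideal world satisfies arm_system or not arm_system, so in either case purge_cache holds — hence O(purge_cache).
From O(purge_cache) and premise 4, O(purge_cache → declare_conflict), we obtain O(declare_conflict).
Premise 7, O(not renew_claim → not declare_conflict), contraposes to O(declare_conflict → renew_claim); with O(declare_conflict) we get O(renew_claim).
The contrapositive of premise 8 (O(close_hatch → not renew_claim)) is O(renew_claim → not close_hatch), and O(renew_claim) is already established, so O(not close_hatch).
Premise 3 is O(anonymize_policy → close_hatch); contrapositively O(not close_hatch → not anonymize_policy). Since O(not close_hatch) holds, K gives O(not anonymize_policy).
From O(not anonymize_policy) and premise 5, O(not anonymize_policy → audit_roster), we obtain O(audit_roster).
Premises 1, 2, 9, 10, 11, 12 do not contribute to this derivation.
Thus O(audit_roster), which is F(not audit_roster): not audit_roster is forbidden.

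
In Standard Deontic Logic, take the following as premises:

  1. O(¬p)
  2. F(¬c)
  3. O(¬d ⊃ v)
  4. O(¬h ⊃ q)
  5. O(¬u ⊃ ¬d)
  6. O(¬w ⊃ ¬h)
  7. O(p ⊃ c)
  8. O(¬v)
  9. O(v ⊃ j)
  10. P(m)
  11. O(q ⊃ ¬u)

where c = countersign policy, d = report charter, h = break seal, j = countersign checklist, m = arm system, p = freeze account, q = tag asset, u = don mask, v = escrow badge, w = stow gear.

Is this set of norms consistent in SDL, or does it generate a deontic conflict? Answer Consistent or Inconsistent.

Premise 7 is O(p ⊃ c); even if O(c) held, inferring O(p) would be affirming the consequent — invalid.
So O(p) is not derivable, and the apparent clash with O(¬p) does not arise.
A world satisfying every obligation exists (e.g. c=true, d=true, h=true, j=false, m=false, p=false, q=false, u=true, v=false, w=true); no atom is both obligatory and forbidden, so the set is consistent.

Consistent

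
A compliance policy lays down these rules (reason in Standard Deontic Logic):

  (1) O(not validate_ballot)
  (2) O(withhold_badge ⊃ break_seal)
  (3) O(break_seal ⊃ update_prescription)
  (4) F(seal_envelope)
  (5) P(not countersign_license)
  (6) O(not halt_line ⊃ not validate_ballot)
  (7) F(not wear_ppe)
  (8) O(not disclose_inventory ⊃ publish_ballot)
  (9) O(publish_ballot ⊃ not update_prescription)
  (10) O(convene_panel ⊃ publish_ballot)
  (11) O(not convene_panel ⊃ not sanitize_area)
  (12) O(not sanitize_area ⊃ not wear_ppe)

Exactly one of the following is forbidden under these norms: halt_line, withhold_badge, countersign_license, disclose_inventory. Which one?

withhold_badge

Premise 7 is F(not wear_ppe), i.e. O(wear_ppe).
Premise 12, O(not sanitize_area ⊃ not wear_ppe), contraposes to O(wear_ppe ⊃ sanitize_area); with O(wear_ppe) we get O(sanitize_area).
The contrapositive of premise 11 (O(not convene_panel ⊃ not sanitize_area)) is O(sanitize_area ⊃ convene_panel), and O(sanitize_area) is already established, so O(convene_panel).
From O(convene_panel) and premise 10, O(convene_panel ⊃ publish_ballot), we obtain O(publish_ballot).
Premise 9 is O(publish_ballot ⊃ not update_prescription); since O(publish_ballot), deontic closure gives O(not update_prescription).
Premise 3, O(break_seal ⊃ update_prescription), contraposes to O(not update_prescription ⊃ not break_seal); with O(not update_prescription) we get O(not break_seal).
The contrapositive of premise 2 (O(withhold_badge ⊃ break_seal)) is O(not break_seal ⊃ not withhold_badge), and O(not break_seal) is already established, so O(not withhold_badge).
So O(not withhold_badge) holds, i.e. withhold_badge is forbidden. None of the other listed options is forbidden under the premises.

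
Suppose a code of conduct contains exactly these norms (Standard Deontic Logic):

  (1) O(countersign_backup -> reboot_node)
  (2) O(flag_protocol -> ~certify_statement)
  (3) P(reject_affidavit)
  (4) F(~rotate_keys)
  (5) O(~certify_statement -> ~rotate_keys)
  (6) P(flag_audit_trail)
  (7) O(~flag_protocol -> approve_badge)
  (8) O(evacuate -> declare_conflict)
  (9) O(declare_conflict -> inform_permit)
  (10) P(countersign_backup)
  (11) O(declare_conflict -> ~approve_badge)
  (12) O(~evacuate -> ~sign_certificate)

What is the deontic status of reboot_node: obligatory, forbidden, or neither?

Premise 1 is O(countersign_backup -> reboot_node), but O(countersign_backup) is not derivable from the premises (the permission P(countersign_backup) asserts only ~O(~countersign_backup), not O(countersign_backup)), so it does not yield O(reboot_node).
No premise or chain of K-axiom applications forces O(reboot_node), and none forces O(~reboot_node). So reboot_node is neither obligatory nor forbidden under these norms.

Neither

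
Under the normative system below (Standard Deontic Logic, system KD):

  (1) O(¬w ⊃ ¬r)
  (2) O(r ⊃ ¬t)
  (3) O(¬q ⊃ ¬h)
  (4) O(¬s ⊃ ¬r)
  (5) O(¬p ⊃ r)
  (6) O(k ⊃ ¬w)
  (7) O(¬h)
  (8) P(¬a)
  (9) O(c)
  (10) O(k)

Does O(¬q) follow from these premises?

Premise 3 is O(¬q ⊃ ¬h); even if O(¬h) held, inferring O(¬q) would be affirming the consequent — invalid.
No other premise forces O(¬q). An ideal world satisfying every premise can still have ¬q false, so O(¬q) is not derivable.

No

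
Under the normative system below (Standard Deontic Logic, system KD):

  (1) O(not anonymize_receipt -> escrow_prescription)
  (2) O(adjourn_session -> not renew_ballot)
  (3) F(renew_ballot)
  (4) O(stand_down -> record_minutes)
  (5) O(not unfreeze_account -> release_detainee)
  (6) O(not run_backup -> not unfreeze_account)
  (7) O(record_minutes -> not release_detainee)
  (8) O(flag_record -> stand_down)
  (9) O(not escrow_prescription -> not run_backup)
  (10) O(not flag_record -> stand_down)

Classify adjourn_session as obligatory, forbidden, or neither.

Neither

Premise 2 is O(adjourn_session -> not renew_ballot); even if O(not renew_ballot) held, inferring O(adjourn_session) would be affirming the consequent — invalid.
No premise or chain of K-axiom applications forces O(adjourn_session), and none forces O(not adjourn_session). So adjourn_session is neither obligatory nor forbidden under these norms.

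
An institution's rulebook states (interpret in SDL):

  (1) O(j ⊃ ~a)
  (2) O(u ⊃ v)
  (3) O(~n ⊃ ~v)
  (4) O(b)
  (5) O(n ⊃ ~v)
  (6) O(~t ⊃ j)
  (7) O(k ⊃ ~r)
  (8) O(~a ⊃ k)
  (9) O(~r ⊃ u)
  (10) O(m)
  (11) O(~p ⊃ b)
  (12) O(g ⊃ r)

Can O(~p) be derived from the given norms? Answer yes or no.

Premise 11 is O(~p ⊃ b); even if O(b) held, inferring O(~p) would be affirming the consequent — invalid.
No other premise forces O(~p). An ideal world satisfying every premise can still have ~p false, so O(~p) is not derivable.

No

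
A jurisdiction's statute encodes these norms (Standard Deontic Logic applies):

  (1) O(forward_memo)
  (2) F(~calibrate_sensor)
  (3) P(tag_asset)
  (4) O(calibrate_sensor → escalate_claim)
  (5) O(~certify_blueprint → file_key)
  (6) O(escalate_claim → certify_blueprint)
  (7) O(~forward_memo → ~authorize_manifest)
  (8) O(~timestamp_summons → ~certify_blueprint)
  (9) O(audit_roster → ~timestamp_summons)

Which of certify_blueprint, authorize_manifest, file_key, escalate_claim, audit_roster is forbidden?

F(~calibrate_sensor) at premise 2 means O(calibrate_sensor).
With premise 4, O(calibrate_sensor → escalate_claim), the K-axiom yields O(escalate_claim).
Applying K to premise 6 (O(escalate_claim → certify_blueprint)) and O(escalate_claim) yields O(certify_blueprint).
Premise 8, O(~timestamp_summons → ~certify_blueprint), contraposes to O(certify_blueprint → timestamp_summons); with O(certify_blueprint) we get O(timestamp_summons).
The contrapositive of premise 9 (O(audit_roster → ~timestamp_summons)) is O(timestamp_summons → ~audit_roster), and O(timestamp_summons) is already established, so O(~audit_roster).
So O(~audit_roster) holds, i.e. audit_roster is forbidden. None of the other listed options is forbidden under the premises.

audit_roster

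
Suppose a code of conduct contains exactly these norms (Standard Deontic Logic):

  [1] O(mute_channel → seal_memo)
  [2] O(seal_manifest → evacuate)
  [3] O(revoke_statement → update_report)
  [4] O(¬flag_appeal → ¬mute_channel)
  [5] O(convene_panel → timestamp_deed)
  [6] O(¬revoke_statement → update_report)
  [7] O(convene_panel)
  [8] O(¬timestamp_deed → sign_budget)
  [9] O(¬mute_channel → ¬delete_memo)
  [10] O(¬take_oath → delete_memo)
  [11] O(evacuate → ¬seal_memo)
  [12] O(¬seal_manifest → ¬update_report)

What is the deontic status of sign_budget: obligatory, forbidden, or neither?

Neither

Premise 8 is O(¬timestamp_deed → sign_budget), but O(¬timestamp_deed) is not derivable from the premises, so it does not yield O(sign_budget).
No premise or chain of K-axiom applications forces O(sign_budget), and none forces O(¬sign_budget). So sign_budget is neither obligatory nor forbidden under these norms.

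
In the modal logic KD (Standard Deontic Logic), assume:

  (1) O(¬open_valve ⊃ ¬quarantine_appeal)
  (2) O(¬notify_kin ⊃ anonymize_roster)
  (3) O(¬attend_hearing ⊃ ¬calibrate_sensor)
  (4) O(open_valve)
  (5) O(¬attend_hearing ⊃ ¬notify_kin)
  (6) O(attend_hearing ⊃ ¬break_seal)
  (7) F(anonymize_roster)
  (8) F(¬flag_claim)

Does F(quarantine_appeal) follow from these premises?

No

Premise 1 is O(¬open_valve ⊃ ¬quarantine_appeal), but O(¬open_valve) is not derivable from the premises, so it does not yield O(¬quarantine_appeal).
No other premise forces O(¬quarantine_appeal). An ideal world satisfying every premise can still have quarantine_appeal true, so F(quarantine_appeal) is not derivable.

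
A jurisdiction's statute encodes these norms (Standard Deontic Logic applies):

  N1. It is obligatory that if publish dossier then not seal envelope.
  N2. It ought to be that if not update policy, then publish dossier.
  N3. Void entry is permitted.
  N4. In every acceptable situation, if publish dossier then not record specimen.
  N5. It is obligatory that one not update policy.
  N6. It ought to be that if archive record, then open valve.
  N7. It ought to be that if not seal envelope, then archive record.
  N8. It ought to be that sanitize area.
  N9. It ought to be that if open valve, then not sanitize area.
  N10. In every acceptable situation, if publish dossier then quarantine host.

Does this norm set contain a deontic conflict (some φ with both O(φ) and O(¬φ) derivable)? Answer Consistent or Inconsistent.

Inconsistent

Premise 8 gives O(sanitize_area).
Premise 9, O(open_valve → ¬sanitize_area), contraposes to O(sanitize_area → ¬open_valve); with O(sanitize_area) we get O(¬open_valve).
Premise 6 is O(archive_record → open_valve); contrapositively O(¬open_valve → ¬archive_record). Since O(¬open_valve) holds, K gives O(¬archive_record).
Premise 7 is O(¬seal_envelope → archive_record); contrapositively O(¬archive_record → seal_envelope). Since O(¬archive_record) holds, K gives O(seal_envelope).
The contrapositive of premise 1 (O(publish_dossier → ¬seal_envelope)) is O(seal_envelope → ¬publish_dossier), and O(seal_envelope) is already established, so O(¬publish_dossier).
Premise 2, O(¬update_policy → publish_dossier), contraposes to O(¬publish_dossier → update_policy); with O(¬publish_dossier) we get O(update_policy).
But premise 5 directly asserts O(¬update_policy).
We now have both O(update_policy) and O(¬update_policy) — update_policy is simultaneously obligatory and forbidden, violating the D-axiom.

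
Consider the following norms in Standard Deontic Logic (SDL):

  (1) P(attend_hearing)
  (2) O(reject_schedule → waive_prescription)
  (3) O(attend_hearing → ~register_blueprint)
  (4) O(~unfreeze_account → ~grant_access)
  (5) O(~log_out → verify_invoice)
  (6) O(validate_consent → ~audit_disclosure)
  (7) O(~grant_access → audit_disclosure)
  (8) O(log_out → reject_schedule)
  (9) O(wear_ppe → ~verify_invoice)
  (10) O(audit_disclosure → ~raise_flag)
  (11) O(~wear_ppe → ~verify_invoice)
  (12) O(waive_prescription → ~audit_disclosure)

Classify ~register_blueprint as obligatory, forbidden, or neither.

Premise 3 is O(attend_hearing → ~register_blueprint), but O(attend_hearing) is not derivable from the premises (the permission P(attend_hearing) asserts only ~O(~attend_hearing), not O(attend_hearing)), so it does not yield O(~register_blueprint).
No premise or chain of K-axiom applications forces O(~register_blueprint), and none forces O(register_blueprint). So ~register_blueprint is neither obligatory nor forbidden under these norms.

Neither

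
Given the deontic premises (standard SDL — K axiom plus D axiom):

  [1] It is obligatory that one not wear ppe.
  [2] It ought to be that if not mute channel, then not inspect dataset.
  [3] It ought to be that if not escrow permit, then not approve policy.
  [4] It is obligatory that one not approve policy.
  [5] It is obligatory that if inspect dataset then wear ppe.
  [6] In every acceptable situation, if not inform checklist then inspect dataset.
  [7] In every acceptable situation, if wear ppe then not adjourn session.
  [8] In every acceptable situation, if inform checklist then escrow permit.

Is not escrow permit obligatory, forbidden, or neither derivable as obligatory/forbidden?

Premise 1 states O(¬wear_ppe) outright.
Premise 5, O(inspect_dataset → wear_ppe), contraposes to O(¬wear_ppe → ¬inspect_dataset); with O(¬wear_ppe) we get O(¬inspect_dataset).
Premise 6, O(¬inform_checklist → inspect_dataset), contraposes to O(¬inspect_dataset → inform_checklist); with O(¬inspect_dataset) we get O(inform_checklist).
Applying K to premise 8 (O(inform_checklist → escrow_permit)) and O(inform_checklist) yields O(escrow_permit).
Premises 2, 3, 4, 7 do not contribute to this derivation.
Thus O(escrow_permit), which is F(¬escrow_permit): ¬escrow_permit is forbidden.

Forbidden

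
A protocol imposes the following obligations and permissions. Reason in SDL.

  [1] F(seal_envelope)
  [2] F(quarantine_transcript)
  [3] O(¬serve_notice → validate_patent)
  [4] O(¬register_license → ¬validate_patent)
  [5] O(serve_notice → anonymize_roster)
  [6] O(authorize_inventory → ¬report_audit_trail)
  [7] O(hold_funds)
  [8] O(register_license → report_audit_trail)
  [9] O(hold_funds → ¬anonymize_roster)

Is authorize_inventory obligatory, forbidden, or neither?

Premise 7 gives O(hold_funds).
With premise 9, O(hold_funds → ¬anonymize_roster), the K-axiom yields O(¬anonymize_roster).
The contrapositive of premise 5 (O(serve_notice → anonymize_roster)) is O(¬anonymize_roster → ¬serve_notice), and O(¬anonymize_roster) is already established, so O(¬serve_notice).
From O(¬serve_notice) and premise 3, O(¬serve_notice → validate_patent), we obtain O(validate_patent).
The contrapositive of premise 4 (O(¬register_license → ¬validate_patent)) is O(validate_patent → register_license), and O(validate_patent) is already established, so O(register_license).
Applying K to premise 8 (O(register_license → report_audit_trail)) and O(register_license) yields O(report_audit_trail).
Premise 6 is O(authorize_inventory → ¬report_audit_trail); contrapositively O(report_audit_trail → ¬authorize_inventory). Since O(report_audit_trail) holds, K gives O(¬authorize_inventory).
Premises 1, 2 do not contribute to this derivation.
Thus O(¬authorize_inventory), which is F(authorize_inventory): authorize_inventory is forbidden.

Forbidden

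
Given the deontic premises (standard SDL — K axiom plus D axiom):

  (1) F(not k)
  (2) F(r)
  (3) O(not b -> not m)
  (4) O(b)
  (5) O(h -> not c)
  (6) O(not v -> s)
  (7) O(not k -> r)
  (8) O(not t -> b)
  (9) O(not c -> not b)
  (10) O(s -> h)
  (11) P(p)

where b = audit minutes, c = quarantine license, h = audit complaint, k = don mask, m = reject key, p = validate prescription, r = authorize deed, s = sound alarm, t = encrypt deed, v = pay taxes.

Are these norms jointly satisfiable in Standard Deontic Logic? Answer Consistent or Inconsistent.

Consistent

Premise 7 is O(not k -> r), but O(not k) is not derivable from the premises, so it does not yield O(r).
So O(r) is not derivable, and the apparent clash with O(not r) does not arise.
A world satisfying every obligation exists (e.g. b=true, c=true, h=false, k=true, m=false, p=false, r=false, s=false, t=false, v=true); no atom is both obligatory and forbidden, so the set is consistent.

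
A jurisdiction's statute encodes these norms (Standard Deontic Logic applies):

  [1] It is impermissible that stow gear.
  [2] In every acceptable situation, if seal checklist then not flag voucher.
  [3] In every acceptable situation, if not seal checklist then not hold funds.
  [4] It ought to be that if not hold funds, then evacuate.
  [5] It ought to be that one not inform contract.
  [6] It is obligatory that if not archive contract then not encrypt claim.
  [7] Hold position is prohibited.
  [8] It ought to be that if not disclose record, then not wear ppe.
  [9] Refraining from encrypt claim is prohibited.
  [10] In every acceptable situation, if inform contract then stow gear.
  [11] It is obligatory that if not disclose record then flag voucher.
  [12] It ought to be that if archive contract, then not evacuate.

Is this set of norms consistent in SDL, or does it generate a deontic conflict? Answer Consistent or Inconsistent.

Premise 10 is O(inform_contract → stow_gear), but O(inform_contract) is not derivable from the premises, so it does not yield O(stow_gear).
So O(stow_gear) is not derivable, and the apparent clash with O(¬stow_gear) does not arise.
A world satisfying every obligation exists (e.g. archive_contract=true, disclose_record=true, encrypt_claim=true, evacuate=false, flag_voucher=false, hold_funds=true, hold_position=false, inform_contract=false, seal_checklist=true, stow_gear=false, wear_ppe=false); no atom is both obligatory and forbidden, so the set is consistent.

Consistent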